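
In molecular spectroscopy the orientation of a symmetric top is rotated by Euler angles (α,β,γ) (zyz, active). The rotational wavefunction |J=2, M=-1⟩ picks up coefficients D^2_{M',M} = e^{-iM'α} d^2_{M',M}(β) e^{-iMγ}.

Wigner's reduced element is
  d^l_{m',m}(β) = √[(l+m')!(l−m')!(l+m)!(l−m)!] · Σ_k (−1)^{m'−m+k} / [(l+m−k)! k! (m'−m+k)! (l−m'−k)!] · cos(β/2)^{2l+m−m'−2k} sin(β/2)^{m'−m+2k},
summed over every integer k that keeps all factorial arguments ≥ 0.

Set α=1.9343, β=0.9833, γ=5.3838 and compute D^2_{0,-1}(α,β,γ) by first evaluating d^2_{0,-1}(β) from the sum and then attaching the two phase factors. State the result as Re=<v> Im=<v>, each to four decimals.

Re=-0.3515 Im=0.4424

Split into d^2_{0,-1}(β=0.9833) × two z-phases.
With c≡cos(β/2)=0.881555 and s≡sin(β/2)=0.472081, N=[2·2·1·6]^{1/2}=4.898979
k∈{0,1} keeps every argument non-negative
  k=0: (−1)^1·4.8990/(2)·0.8816^3·0.4721^1 = -0.792211
  k=1: (−1)^2·4.8990/(2)·0.8816^1·0.4721^3 = +0.227183
d^2_{0,-1}(0.9833) = -0.792211 +0.227183 = -0.565028
D = (+1.000000+0.000000i)·(-0.565028)·(+0.622091-0.782945i) = -0.351499+0.442386i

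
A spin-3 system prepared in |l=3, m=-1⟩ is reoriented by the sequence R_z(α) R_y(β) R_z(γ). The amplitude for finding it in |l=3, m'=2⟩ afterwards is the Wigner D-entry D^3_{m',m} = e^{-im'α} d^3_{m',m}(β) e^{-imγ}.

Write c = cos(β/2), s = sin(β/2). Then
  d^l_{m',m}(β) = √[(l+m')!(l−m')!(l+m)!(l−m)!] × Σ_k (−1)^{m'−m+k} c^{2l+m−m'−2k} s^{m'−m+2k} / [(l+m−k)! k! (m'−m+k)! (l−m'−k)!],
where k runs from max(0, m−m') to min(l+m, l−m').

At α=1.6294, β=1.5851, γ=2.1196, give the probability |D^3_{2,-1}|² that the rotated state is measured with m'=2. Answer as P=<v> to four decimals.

P=0.1472

First d^3_{2,-1}(β=1.5851), then the phase factors e^{-i(2)α} and e^{-i(-1)γ}:
c=cos(1.5851/2)=0.702032, s=sin(1.5851/2)=0.712146; N=√[120·1·2·24]=75.894664
The bounds max(0,m−m')=0 and min(l+m,l−m')=1 give 2 terms
  k=0: (−1)^3·75.8947/(12)·0.7020^3·0.7121^3 = -0.790327
  k=1: (−1)^4·75.8947/(24)·0.7020^1·0.7121^5 = +0.406632
d^3_{2,-1}(1.5851) = -0.790327 +0.406632 = -0.383695
|D^3_{2,-1}|² = |d^3_{2,-1}(β)|² = (-0.383695)² = 0.147222 (the z-rotation phases have unit modulus)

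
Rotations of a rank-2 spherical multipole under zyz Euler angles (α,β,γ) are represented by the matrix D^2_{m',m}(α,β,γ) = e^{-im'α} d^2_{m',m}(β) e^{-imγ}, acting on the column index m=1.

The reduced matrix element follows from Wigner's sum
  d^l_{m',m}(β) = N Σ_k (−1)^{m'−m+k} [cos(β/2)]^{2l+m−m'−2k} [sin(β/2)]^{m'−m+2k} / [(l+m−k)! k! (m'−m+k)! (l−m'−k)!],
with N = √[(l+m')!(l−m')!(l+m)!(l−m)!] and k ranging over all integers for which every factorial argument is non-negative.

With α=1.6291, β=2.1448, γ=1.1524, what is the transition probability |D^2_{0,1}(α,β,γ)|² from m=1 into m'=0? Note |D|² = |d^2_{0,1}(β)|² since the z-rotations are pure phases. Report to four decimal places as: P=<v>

P=0.3119

D^2_{0,1}(1.6291,2.1448,1.1524) = e^{-i·0·1.6291}·d^2_{0,1}(2.1448)·e^{-i·1·1.1524}. Compute d first:
c=cos(2.1448/2)=0.478018, s=sin(2.1448/2)=0.878350; N=√[2·2·6·1]=4.898979
k∈{1,2} keeps every argument non-negative
  k=1: (−1)^0·4.8990/(2)·0.4780^3·0.8784^1 = +0.235004
  k=2: (−1)^1·4.8990/(2)·0.4780^1·0.8784^3 = -0.793456
d^2_{0,1}(2.1448) = +0.235004 -0.793456 = -0.558452
|D^2_{0,1}|² = |d^2_{0,1}(β)|² = (-0.558452)² = 0.311869 (the z-rotation phases have unit modulus)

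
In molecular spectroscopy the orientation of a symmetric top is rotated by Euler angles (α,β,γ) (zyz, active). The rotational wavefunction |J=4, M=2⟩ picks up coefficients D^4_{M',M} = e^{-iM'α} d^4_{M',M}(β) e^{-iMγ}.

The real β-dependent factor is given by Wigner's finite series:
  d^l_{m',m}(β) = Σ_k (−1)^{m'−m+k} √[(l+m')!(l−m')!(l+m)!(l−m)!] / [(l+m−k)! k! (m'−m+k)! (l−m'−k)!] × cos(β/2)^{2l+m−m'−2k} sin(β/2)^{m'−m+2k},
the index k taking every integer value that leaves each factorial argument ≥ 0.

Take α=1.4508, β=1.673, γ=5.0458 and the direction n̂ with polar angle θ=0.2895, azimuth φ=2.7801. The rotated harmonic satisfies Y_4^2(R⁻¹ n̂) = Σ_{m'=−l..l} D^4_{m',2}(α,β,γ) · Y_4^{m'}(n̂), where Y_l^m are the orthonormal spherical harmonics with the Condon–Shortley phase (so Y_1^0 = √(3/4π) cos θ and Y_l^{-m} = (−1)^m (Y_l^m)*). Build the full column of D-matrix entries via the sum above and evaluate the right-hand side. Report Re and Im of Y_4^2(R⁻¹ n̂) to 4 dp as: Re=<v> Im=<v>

Need the full column D^4_{m',2} for m'=−4..4 at α=1.4508, β=1.673, γ=5.0458.
cos(β/2)=0.670065, sin(β/2)=0.742302
d^4_{-4,2}: single k=6 term ⇒ +0.397464;  D = -0.163517+0.362271i
d^4_{-3,2}: k∈[5..6] ⇒ +0.761098 -0.311349 = +0.449749;  D = +0.384829+0.232768i
d^4_{-2,2}: k∈[4..6] ⇒ +0.918084 -0.901364 +0.092182 = +0.108902;  D = +0.067112-0.085765i
d^4_{-1,2}: k∈[3..5] ⇒ +0.781344 -1.438340 +0.353036 = -0.303959;  D = +0.215237+0.214626i
d^4_{0,2}: k∈[2..4] ⇒ +0.473134 -1.548393 +0.712591 = -0.362668;  D = +0.284981-0.224307i
d^4_{1,2}: k∈[1..3] ⇒ +0.191001 -1.172016 +0.958893 = -0.022122;  D = -0.011503-0.018896i
d^4_{2,2}: k∈[0..2] ⇒ +0.040638 -0.598473 +0.918084 = +0.360249;  D = +0.327929-0.149139i
d^4_{3,2}: k∈[0..1] ⇒ -0.168447 +0.620173 = +0.451726;  D = -0.136440-0.430628i
d^4_{4,2}: single k=0 term ⇒ +0.263902;  D = -0.259309+0.049020i
Y_4^{m'}(θ=0.2895,φ=2.7801) and Σ D·Y over m':
  (-0.1635+0.3623i)·(+0.0004+0.0029i)  (+0.3848+0.2328i)·(-0.0130-0.0247i)  (+0.0671-0.0858i)·(+0.1110+0.0979i)  (+0.2152+0.2146i)·(-0.4152-0.1570i)  (+0.2850-0.2243i)·(+0.5260+0.0000i)  (-0.0115-0.0189i)·(+0.4152-0.1570i)  (+0.3279-0.1491i)·(+0.1110-0.0979i)  (-0.1364-0.4306i)·(+0.0130-0.0247i)  (-0.2593+0.0490i)·(+0.0004-0.0029i)
Y_4^2(R⁻¹ n̂) = +0.111384-0.312905i

Re=0.1114 Im=-0.3129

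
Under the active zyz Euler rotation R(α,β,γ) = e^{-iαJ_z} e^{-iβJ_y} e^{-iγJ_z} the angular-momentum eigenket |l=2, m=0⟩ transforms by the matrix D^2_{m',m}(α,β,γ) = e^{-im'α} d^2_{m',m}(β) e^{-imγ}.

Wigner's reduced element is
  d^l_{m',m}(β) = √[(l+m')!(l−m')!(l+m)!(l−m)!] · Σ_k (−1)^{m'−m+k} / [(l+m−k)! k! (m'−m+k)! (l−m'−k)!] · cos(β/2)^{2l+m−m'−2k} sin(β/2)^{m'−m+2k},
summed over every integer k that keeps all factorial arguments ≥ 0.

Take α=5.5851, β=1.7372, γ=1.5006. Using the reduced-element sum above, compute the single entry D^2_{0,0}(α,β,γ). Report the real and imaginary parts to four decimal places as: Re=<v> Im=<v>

Re=-0.4588 Im=0.0000

First d^2_{0,0}(β=1.7372), then the phase factors e^{-i(0)α} and e^{-i(0)γ}:
With c≡cos(β/2)=0.645896 and s≡sin(β/2)=0.763425, N=[2·2·2·2]^{1/2}=4.000000
Admissible k: 0..2 (factorial args all ≥0)
  k=0: (−1)^0·4.0000/(4)·0.6459^4·0.7634^0 = +0.174040
  k=1: (−1)^1·4.0000/(1)·0.6459^2·0.7634^2 = -0.972564
  k=2: (−1)^2·4.0000/(4)·0.6459^0·0.7634^4 = +0.339677
d^2_{0,0}(1.7372) = +0.174040 -0.972564 +0.339677 = -0.458847
Attach z-rotation phases: D = e^{-i(0)(5.5851)}·(-0.458847)·e^{-i(0)(1.5006)} = -0.458847+0.000000i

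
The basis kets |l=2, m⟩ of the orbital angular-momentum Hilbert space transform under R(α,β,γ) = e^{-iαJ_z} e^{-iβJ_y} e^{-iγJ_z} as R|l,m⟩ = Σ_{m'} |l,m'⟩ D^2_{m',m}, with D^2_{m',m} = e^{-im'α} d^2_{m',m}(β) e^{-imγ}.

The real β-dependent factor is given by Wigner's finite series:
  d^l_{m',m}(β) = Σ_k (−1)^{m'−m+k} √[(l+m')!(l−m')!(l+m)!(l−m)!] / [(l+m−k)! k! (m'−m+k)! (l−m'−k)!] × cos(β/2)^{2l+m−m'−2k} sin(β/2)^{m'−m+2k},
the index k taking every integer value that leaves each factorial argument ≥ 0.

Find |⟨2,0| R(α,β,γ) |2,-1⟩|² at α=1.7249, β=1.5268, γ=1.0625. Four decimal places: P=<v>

Split into d^2_{0,-1}(β=1.5268) × two z-phases.
c=cos(1.5268/2)=0.722489, s=sin(1.5268/2)=0.691382; N=√[2·2·1·6]=4.898979
k: max(0,(-1)−(0))=0 … min(2+(-1),2−(0))=1
  k=0: (−1)^1·4.8990/(2)·0.7225^3·0.6914^1 = -0.638687
  k=1: (−1)^2·4.8990/(2)·0.7225^1·0.6914^3 = +0.584872
d^2_{0,-1}(1.5268) = -0.638687 +0.584872 = -0.053815
|D^2_{0,-1}|² = |d^2_{0,-1}(β)|² = (-0.053815)² = 0.002896 (the z-rotation phases have unit modulus)

P=0.0029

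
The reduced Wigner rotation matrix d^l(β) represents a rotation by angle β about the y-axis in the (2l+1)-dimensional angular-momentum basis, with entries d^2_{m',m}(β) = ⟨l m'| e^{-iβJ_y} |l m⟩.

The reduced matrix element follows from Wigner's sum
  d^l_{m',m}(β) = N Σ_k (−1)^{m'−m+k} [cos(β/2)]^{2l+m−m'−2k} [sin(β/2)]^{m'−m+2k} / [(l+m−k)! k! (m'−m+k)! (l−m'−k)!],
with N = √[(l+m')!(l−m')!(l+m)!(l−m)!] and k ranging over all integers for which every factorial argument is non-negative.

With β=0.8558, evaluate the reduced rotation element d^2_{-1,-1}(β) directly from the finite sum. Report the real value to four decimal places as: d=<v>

d=0.2576

d^2_{-1,-1}(β=0.8558) via Wigner's sum:
Half-angle: c=0.909839, s=0.414961. N=√(1·6·1·6)=6.000000
k∈{0,1} keeps every argument non-negative
  k=0: (−1)^0·6.0000/(6)·0.9098^4·0.4150^0 = +0.685265
  k=1: (−1)^1·6.0000/(2)·0.9098^2·0.4150^2 = -0.427627
d^2_{-1,-1}(0.8558) = +0.685265 -0.427627 = +0.257638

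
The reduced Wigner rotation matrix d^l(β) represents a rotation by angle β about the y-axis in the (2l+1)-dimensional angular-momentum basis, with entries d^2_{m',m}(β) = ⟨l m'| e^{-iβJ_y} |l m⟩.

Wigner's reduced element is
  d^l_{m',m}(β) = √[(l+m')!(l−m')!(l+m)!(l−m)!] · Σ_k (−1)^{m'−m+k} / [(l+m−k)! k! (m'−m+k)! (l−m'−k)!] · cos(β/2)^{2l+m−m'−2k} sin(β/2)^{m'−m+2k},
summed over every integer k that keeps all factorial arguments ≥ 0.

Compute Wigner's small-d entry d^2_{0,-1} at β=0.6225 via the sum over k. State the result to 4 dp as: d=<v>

d=-0.5802

d^2_{0,-1}(β=0.6225) via Wigner's sum:
c=cos(0.6225/2)=0.951952, s=sin(0.6225/2)=0.306249; N=√[2·2·1·6]=4.898979
The bounds max(0,m−m')=0 and min(l+m,l−m')=1 give 2 terms
  k=0: (−1)^1·4.8990/(2)·0.9520^3·0.3062^1 = -0.647134
  k=1: (−1)^2·4.8990/(2)·0.9520^1·0.3062^3 = +0.066975
d^2_{0,-1}(0.6225) = -0.647134 +0.066975 = -0.580159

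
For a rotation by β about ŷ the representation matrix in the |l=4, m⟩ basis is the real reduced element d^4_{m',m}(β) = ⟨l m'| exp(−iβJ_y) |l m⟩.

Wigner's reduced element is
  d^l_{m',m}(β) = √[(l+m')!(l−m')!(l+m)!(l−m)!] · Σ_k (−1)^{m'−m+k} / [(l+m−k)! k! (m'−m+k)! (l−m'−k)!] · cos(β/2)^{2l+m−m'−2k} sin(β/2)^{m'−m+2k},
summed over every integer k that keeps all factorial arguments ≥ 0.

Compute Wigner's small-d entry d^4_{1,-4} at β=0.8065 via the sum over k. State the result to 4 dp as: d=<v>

d=-0.0542

d^4_{1,-4}(β=0.8065) via Wigner's sum:
With c≡cos(β/2)=0.919791 and s≡sin(β/2)=0.392410, N=[120·6·1·40320]^{1/2}=5387.986637
k∈{0} keeps every argument non-negative
  k=0: (−1)^5·5387.9866/(720)·0.9198^3·0.3924^5 = -0.054183
d^4_{1,-4}(0.8065) = -0.054183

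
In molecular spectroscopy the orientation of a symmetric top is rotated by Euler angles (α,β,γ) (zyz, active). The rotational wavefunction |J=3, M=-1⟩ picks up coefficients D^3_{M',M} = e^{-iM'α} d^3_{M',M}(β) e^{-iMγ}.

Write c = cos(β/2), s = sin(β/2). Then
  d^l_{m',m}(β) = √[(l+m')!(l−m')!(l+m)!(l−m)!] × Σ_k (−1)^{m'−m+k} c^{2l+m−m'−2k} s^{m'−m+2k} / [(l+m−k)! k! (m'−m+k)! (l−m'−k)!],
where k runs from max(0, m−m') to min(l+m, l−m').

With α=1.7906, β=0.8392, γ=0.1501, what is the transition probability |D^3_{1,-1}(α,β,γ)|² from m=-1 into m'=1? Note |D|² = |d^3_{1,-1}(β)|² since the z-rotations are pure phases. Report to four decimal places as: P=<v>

P=0.2637

Split into d^3_{1,-1}(β=0.8392) × two z-phases.
With c≡cos(β/2)=0.913252 and s≡sin(β/2)=0.407395, N=[24·2·2·24]^{1/2}=48.000000
The bounds max(0,m−m')=0 and min(l+m,l−m')=2 give 3 terms
  k=0: (−1)^2·48.0000/(8)·0.9133^4·0.4074^2 = +0.692701
  k=1: (−1)^3·48.0000/(6)·0.9133^2·0.4074^4 = -0.183795
  k=2: (−1)^4·48.0000/(48)·0.9133^0·0.4074^6 = +0.004572
d^3_{1,-1}(0.8392) = +0.692701 -0.183795 +0.004572 = +0.513477
|D^3_{1,-1}|² = |d^3_{1,-1}(β)|² = (+0.513477)² = 0.263659 (the z-rotation phases have unit modulus)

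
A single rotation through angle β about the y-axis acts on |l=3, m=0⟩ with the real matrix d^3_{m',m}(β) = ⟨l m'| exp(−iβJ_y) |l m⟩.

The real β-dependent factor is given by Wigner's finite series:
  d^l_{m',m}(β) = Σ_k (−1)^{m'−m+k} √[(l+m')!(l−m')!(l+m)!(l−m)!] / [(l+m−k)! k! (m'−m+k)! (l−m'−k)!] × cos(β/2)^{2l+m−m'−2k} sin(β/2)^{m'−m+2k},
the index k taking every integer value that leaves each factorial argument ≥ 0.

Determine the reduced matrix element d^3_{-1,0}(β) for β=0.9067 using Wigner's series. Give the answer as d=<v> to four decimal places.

d=0.3067

d^3_{-1,0}(β=0.9067) via Wigner's sum:
c=cos(0.9067/2)=0.898985, s=sin(0.9067/2)=0.437980; N=√[2·24·6·6]=41.569219
The bounds max(0,m−m')=1 and min(l+m,l−m')=3 give 3 terms
  k=1: (−1)^0·41.5692/(12)·0.8990^5·0.4380^1 = +0.890854
  k=2: (−1)^1·41.5692/(4)·0.8990^3·0.4380^3 = -0.634353
  k=3: (−1)^2·41.5692/(12)·0.8990^1·0.4380^5 = +0.050189
d^3_{-1,0}(0.9067) = +0.890854 -0.634353 +0.050189 = +0.306691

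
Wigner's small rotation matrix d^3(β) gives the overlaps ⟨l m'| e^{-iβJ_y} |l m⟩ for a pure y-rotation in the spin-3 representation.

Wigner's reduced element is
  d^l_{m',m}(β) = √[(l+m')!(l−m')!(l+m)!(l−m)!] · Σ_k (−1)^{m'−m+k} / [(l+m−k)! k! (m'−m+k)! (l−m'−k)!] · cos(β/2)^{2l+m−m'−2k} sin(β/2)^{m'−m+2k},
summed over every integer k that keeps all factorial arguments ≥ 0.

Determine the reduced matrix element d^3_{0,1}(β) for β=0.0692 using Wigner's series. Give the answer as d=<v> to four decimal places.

d^3_{0,1}(β=0.0692) via Wigner's sum:
Half-angle: c=0.999401, s=0.034593. N=√(6·6·24·2)=41.569219
Admissible k: 1..3 (factorial args all ≥0)
  k=1: (−1)^0·41.5692/(12)·0.9994^5·0.0346^1 = +0.119476
  k=2: (−1)^1·41.5692/(4)·0.9994^3·0.0346^3 = -0.000429
  k=3: (−1)^2·41.5692/(12)·0.9994^1·0.0346^5 = +0.000000
d^3_{0,1}(0.0692) = +0.119476 -0.000429 +0.000000 = +0.119047

d=0.1190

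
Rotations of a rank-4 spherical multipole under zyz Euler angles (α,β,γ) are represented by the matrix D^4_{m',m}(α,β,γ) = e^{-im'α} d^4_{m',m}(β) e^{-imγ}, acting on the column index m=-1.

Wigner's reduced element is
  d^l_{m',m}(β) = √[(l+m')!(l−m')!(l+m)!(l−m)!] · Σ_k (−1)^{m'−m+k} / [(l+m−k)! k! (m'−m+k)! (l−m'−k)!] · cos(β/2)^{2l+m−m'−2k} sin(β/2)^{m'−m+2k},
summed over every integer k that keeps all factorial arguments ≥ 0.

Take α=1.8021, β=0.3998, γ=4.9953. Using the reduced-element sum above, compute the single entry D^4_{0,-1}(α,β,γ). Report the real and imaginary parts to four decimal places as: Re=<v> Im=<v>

First d^4_{0,-1}(β=0.3998), then the phase factors e^{-i(0)α} and e^{-i(-1)γ}:
c=cos(0.3998/2)=0.980086, s=sin(0.3998/2)=0.198571; N=√[24·24·6·120]=643.987578
The bounds max(0,m−m')=0 and min(l+m,l−m')=3 give 4 terms
  k=0: (−1)^1·643.9876/(144)·0.9801^7·0.1986^1 = -0.771405
  k=1: (−1)^2·643.9876/(24)·0.9801^5·0.1986^3 = +0.189993
  k=2: (−1)^3·643.9876/(24)·0.9801^3·0.1986^5 = -0.007799
  k=3: (−1)^4·643.9876/(144)·0.9801^1·0.1986^7 = +0.000053
d^4_{0,-1}(0.3998) = -0.771405 +0.189993 -0.007799 +0.000053 = -0.589157
D = (+1.000000+0.000000i)·(-0.589157)·(+0.279152-0.960247i) = -0.164464+0.565736i

Re=-0.1645 Im=0.5657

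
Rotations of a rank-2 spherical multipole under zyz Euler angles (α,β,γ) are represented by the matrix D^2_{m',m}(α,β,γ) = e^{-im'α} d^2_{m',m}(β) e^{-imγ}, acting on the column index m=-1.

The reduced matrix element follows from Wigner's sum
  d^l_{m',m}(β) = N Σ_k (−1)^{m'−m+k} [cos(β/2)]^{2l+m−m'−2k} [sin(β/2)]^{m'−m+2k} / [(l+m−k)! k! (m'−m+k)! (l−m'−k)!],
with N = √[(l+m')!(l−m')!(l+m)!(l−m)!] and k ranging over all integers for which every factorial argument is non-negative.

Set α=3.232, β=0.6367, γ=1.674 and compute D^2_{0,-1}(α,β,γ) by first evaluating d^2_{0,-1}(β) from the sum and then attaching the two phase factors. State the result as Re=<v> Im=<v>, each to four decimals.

Re=0.0603 Im=-0.5824

First d^2_{0,-1}(β=0.6367), then the phase factors e^{-i(0)α} and e^{-i(-1)γ}:
Half-angle: c=0.949753, s=0.313000. N=√(2·2·1·6)=4.898979
Admissible k: 0..1 (factorial args all ≥0)
  k=0: (−1)^1·4.8990/(2)·0.9498^3·0.3130^1 = -0.656829
  k=1: (−1)^2·4.8990/(2)·0.9498^1·0.3130^3 = +0.071338
d^2_{0,-1}(0.6367) = -0.656829 +0.071338 = -0.585491
Phases: e^{-i·(0)·3.232}=+1.000000+0.000000i, e^{-i·(-1)·1.674}=-0.103021+0.994679i ⇒ D=+0.060318-0.582376i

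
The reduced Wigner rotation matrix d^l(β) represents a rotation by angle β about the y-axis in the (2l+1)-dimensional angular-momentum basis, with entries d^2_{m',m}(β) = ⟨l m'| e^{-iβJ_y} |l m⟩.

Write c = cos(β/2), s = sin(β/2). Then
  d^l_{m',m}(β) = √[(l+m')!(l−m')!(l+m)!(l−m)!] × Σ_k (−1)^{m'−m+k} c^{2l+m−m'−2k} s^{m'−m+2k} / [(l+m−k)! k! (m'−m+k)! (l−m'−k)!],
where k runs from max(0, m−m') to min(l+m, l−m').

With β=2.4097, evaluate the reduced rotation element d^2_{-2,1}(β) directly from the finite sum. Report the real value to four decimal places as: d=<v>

d=0.5827

d^2_{-2,1}(β=2.4097) via Wigner's sum:
Half-angle: c=0.357833, s=0.933786. N=√(1·24·6·1)=12.000000
Admissible k: 3..3 (factorial args all ≥0)
  k=3: (−1)^0·12.0000/(6)·0.3578^1·0.9338^3 = +0.582709
d^2_{-2,1}(2.4097) = +0.582709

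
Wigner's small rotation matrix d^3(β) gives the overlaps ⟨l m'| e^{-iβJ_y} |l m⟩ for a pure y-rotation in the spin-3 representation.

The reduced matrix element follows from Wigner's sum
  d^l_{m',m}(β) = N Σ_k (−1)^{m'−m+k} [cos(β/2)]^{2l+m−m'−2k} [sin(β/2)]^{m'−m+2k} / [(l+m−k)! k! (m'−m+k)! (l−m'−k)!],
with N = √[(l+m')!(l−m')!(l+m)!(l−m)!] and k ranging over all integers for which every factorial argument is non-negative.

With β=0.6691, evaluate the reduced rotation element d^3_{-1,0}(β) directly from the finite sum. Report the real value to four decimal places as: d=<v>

d^3_{-1,0}(β=0.6691) via Wigner's sum:
Half-angle: c=0.944558, s=0.328344. N=√(2·24·6·6)=41.569219
k: max(0,(0)−(-1))=1 … min(3+(0),3−(-1))=3
  k=1: (−1)^0·41.5692/(12)·0.9446^5·0.3283^1 = +0.855192
  k=2: (−1)^1·41.5692/(4)·0.9446^3·0.3283^3 = -0.310017
  k=3: (−1)^2·41.5692/(12)·0.9446^1·0.3283^5 = +0.012487
d^3_{-1,0}(0.6691) = +0.855192 -0.310017 +0.012487 = +0.557662

d=0.5577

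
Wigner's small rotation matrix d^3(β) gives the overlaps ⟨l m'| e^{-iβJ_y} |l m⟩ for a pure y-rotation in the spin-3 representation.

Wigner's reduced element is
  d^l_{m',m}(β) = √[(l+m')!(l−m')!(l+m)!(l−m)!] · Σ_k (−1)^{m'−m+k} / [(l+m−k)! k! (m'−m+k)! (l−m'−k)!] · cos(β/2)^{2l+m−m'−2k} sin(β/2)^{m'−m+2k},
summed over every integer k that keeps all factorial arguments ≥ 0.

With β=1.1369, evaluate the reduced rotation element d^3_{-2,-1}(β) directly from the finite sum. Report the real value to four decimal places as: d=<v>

d=0.1331

d^3_{-2,-1}(β=1.1369) via Wigner's sum:
Half-angle: c=0.842736, s=0.538326. N=√(1·120·2·24)=75.894664
k: max(0,(-1)−(-2))=1 … min(3+(-1),3−(-2))=2
  k=1: (−1)^0·75.8947/(24)·0.8427^5·0.5383^1 = +0.723610
  k=2: (−1)^1·75.8947/(12)·0.8427^3·0.5383^3 = -0.590531
d^3_{-2,-1}(1.1369) = +0.723610 -0.590531 = +0.133079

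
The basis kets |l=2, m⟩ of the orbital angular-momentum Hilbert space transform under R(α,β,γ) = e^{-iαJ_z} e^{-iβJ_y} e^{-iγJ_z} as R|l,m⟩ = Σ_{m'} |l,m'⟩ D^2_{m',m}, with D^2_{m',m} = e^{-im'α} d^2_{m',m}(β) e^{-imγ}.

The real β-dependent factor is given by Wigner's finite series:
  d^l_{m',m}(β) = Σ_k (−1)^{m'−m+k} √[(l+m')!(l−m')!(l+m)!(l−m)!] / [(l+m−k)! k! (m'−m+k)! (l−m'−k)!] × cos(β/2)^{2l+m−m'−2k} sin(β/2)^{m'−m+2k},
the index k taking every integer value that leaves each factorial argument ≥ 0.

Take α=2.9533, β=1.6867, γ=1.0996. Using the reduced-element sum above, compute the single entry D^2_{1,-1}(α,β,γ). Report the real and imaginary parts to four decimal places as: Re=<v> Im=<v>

Re=-0.1197 Im=-0.4118

Split into d^2_{1,-1}(β=1.6867) × two z-phases.
With c≡cos(β/2)=0.664965 and s≡sin(β/2)=0.746875, N=[6·1·1·6]^{1/2}=6.000000
k∈{0,1} keeps every argument non-negative
  k=0: (−1)^2·6.0000/(2)·0.6650^2·0.7469^2 = +0.739970
  k=1: (−1)^3·6.0000/(6)·0.6650^0·0.7469^4 = -0.311166
d^2_{1,-1}(1.6867) = +0.739970 -0.311166 = +0.428804
Phases: e^{-i·(1)·2.9533}=-0.982325-0.187182i, e^{-i·(-1)·1.0996}=+0.453953+0.891026i ⇒ D=-0.119699-0.411759i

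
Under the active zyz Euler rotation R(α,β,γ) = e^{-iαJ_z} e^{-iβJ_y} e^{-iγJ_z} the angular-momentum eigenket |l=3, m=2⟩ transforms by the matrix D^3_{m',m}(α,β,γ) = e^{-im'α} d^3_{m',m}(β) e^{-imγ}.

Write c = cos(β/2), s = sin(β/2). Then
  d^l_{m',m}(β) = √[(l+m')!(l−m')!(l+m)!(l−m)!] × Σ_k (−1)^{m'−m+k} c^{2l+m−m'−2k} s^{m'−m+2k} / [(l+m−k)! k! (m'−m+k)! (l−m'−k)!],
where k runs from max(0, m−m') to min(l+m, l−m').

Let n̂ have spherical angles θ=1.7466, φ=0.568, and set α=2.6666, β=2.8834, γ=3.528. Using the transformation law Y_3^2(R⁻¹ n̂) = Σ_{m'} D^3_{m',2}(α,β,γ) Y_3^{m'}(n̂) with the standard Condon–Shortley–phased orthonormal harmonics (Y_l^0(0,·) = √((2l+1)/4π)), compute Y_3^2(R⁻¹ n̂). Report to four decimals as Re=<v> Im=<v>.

Re=-0.0410 Im=-0.0141

Need the full column D^3_{m',2} for m'=−3..3 at α=2.6666, β=2.8834, γ=3.528.
cos(β/2)=0.128738, sin(β/2)=0.991679
d^3_{-3,2}: single k=5 term ⇒ +0.302439;  D = +0.177445+0.244913i
d^3_{-2,2}: k∈[4..5] ⇒ +0.080143 -0.951099 = -0.870956;  D = +0.131879+0.860913i
d^3_{-1,2}: k∈[3..4] ⇒ +0.013160 -0.390447 = -0.377286;  D = +0.119752-0.357777i
d^3_{0,2}: k∈[2..3] ⇒ +0.001480 -0.087793 = -0.086313;  D = -0.061796+0.060260i
d^3_{1,2}: k∈[1..2] ⇒ +0.000111 -0.013160 = -0.013049;  D = +0.012475-0.003829i
d^3_{2,2}: k∈[0..1] ⇒ +0.000005 -0.001351 = -0.001346;  D = -0.001325-0.000237i
d^3_{3,2}: single k=0 term ⇒ -0.000086;  D = +0.000068+0.000052i
Y_3^{m'}(θ=1.7466,φ=0.568) and Σ D·Y over m':
  (+0.1774+0.2449i)·(-0.0529-0.3947i)  (+0.1319+0.8609i)·(-0.0730+0.1572i)  (+0.1198-0.3578i)·(-0.2272+0.1450i)  (-0.0618+0.0603i)·(+0.1858+0.0000i)  (+0.0125-0.0038i)·(+0.2272+0.1450i)  (-0.0013-0.0002i)·(-0.0730-0.1572i)  (+0.0001+0.0001i)·(+0.0529-0.3947i)
Y_3^2(R⁻¹ n̂) = -0.040983-0.014111i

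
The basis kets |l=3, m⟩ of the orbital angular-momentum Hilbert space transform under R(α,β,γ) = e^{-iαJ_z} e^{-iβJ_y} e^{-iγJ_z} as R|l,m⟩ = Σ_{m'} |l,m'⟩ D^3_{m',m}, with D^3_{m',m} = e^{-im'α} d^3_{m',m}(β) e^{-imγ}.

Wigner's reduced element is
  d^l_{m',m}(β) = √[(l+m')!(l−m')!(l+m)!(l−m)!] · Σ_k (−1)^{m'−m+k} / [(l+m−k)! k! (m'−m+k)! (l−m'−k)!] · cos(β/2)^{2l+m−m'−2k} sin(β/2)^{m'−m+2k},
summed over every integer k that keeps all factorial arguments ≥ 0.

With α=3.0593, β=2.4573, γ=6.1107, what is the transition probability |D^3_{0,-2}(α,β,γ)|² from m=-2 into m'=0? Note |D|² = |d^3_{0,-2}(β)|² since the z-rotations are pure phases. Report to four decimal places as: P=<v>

First d^3_{0,-2}(β=2.4573), then the phase factors e^{-i(0)α} and e^{-i(-2)γ}:
Half-angle: c=0.335510, s=0.942037. N=√(6·6·1·120)=65.726707
The bounds max(0,m−m')=0 and min(l+m,l−m')=1 give 2 terms
  k=0: (−1)^2·65.7267/(12)·0.3355^4·0.9420^2 = +0.061591
  k=1: (−1)^3·65.7267/(12)·0.3355^2·0.9420^4 = -0.485559
d^3_{0,-2}(2.4573) = +0.061591 -0.485559 = -0.423968
|D^3_{0,-2}|² = |d^3_{0,-2}(β)|² = (-0.423968)² = 0.179749 (the z-rotation phases have unit modulus)

P=0.1797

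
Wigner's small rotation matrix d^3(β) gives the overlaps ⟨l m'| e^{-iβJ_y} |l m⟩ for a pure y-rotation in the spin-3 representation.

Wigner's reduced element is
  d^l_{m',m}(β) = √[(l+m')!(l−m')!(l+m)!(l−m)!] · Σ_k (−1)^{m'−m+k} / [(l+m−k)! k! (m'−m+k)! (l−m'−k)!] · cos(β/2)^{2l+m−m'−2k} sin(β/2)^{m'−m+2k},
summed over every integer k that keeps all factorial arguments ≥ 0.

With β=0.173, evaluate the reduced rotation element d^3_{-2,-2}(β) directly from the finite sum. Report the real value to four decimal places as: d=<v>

d^3_{-2,-2}(β=0.173) via Wigner's sum:
With c≡cos(β/2)=0.996261 and s≡sin(β/2)=0.086392, N=[1·120·1·120]^{1/2}=120.000000
The bounds max(0,m−m')=0 and min(l+m,l−m')=1 give 2 terms
  k=0: (−1)^0·120.0000/(120)·0.9963^6·0.0864^0 = +0.977776
  k=1: (−1)^1·120.0000/(24)·0.9963^4·0.0864^2 = -0.036763
d^3_{-2,-2}(0.173) = +0.977776 -0.036763 = +0.941013

d=0.9410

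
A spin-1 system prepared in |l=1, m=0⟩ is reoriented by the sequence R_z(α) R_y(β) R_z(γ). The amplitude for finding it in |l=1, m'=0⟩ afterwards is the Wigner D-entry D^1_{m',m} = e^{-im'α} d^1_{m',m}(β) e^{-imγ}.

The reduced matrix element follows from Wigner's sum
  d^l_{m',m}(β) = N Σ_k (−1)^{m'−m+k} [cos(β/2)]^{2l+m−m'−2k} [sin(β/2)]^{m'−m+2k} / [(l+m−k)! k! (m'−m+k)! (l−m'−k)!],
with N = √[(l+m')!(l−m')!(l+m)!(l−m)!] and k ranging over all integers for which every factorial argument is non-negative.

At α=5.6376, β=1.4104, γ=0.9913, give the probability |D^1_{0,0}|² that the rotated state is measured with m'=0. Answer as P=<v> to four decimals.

First d^1_{0,0}(β=1.4104), then the phase factors e^{-i(0)α} and e^{-i(0)γ}:
c=cos(1.4104/2)=0.761482, s=sin(1.4104/2)=0.648186; N=√[1·1·1·1]=1.000000
Admissible k: 0..1 (factorial args all ≥0)
  k=0: (−1)^0·1.0000/(1)·0.7615^2·0.6482^0 = +0.579855
  k=1: (−1)^1·1.0000/(1)·0.7615^0·0.6482^2 = -0.420145
d^1_{0,0}(1.4104) = +0.579855 -0.420145 = +0.159709
|D^1_{0,0}|² = |d^1_{0,0}(β)|² = (+0.159709)² = 0.025507 (the z-rotation phases have unit modulus)

P=0.0255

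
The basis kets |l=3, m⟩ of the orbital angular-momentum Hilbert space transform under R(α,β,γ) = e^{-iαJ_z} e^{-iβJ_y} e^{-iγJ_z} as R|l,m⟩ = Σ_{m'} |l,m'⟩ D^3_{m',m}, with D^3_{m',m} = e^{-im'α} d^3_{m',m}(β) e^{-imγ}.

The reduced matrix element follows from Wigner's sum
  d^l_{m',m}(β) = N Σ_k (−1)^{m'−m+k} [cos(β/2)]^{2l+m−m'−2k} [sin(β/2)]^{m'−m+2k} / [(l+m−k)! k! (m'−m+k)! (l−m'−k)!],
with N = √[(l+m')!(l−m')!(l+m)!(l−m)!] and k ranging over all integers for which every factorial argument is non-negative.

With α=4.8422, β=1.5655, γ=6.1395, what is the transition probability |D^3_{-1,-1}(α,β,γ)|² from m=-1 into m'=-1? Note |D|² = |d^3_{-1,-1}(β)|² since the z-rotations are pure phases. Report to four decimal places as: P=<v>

P=0.0175

D^3_{-1,-1}(4.8422,1.5655,6.1395) = e^{-i·-1·4.8422}·d^3_{-1,-1}(1.5655)·e^{-i·-1·6.1395}. Compute d first:
With c≡cos(β/2)=0.708977 and s≡sin(β/2)=0.705232, N=[2·24·2·24]^{1/2}=48.000000
k: max(0,(-1)−(-1))=0 … min(3+(-1),3−(-1))=2
  k=0: (−1)^0·48.0000/(48)·0.7090^6·0.7052^0 = +0.126997
  k=1: (−1)^1·48.0000/(6)·0.7090^4·0.7052^2 = -1.005268
  k=2: (−1)^2·48.0000/(8)·0.7090^2·0.7052^4 = +0.746007
d^3_{-1,-1}(1.5655) = +0.126997 -1.005268 +0.746007 = -0.132265
|D^3_{-1,-1}|² = |d^3_{-1,-1}(β)|² = (-0.132265)² = 0.017494 (the z-rotation phases have unit modulus)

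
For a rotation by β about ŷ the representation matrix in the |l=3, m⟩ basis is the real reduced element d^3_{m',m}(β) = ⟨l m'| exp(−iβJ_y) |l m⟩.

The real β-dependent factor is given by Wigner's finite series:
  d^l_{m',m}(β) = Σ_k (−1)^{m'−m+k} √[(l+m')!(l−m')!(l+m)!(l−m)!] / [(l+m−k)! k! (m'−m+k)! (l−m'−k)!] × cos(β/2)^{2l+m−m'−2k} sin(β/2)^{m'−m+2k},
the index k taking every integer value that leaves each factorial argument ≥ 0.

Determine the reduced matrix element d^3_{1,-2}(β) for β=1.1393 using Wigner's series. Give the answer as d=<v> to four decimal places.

d^3_{1,-2}(β=1.1393) via Wigner's sum:
Half-angle: c=0.842090, s=0.539337. N=√(24·2·1·120)=75.894664
Admissible k: 0..1 (factorial args all ≥0)
  k=0: (−1)^3·75.8947/(12)·0.8421^3·0.5393^3 = -0.592498
  k=1: (−1)^4·75.8947/(24)·0.8421^1·0.5393^5 = +0.121524
d^3_{1,-2}(1.1393) = -0.592498 +0.121524 = -0.470974

d=-0.4710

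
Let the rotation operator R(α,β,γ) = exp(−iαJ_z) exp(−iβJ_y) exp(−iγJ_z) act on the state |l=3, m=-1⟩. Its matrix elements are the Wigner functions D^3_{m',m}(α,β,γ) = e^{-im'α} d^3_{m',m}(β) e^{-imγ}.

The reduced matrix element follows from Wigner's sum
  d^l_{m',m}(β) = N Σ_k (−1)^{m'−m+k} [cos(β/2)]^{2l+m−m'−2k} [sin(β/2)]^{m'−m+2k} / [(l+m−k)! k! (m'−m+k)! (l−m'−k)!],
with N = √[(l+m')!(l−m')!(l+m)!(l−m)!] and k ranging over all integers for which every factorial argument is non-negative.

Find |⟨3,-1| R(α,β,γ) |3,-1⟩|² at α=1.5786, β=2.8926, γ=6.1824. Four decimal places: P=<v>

D^3_{-1,-1}(1.5786,2.8926,6.1824) = e^{-i·-1·1.5786}·d^3_{-1,-1}(2.8926)·e^{-i·-1·6.1824}. Compute d first:
c=cos(2.8926/2)=0.124175, s=sin(2.8926/2)=0.992260; N=√[2·24·2·24]=48.000000
k: max(0,(-1)−(-1))=0 … min(3+(-1),3−(-1))=2
  k=0: (−1)^0·48.0000/(48)·0.1242^6·0.9923^0 = +0.000004
  k=1: (−1)^1·48.0000/(6)·0.1242^4·0.9923^2 = -0.001873
  k=2: (−1)^2·48.0000/(8)·0.1242^2·0.9923^4 = +0.089685
d^3_{-1,-1}(2.8926) = +0.000004 -0.001873 +0.089685 = +0.087816
|D^3_{-1,-1}|² = |d^3_{-1,-1}(β)|² = (+0.087816)² = 0.007712 (the z-rotation phases have unit modulus)

P=0.0077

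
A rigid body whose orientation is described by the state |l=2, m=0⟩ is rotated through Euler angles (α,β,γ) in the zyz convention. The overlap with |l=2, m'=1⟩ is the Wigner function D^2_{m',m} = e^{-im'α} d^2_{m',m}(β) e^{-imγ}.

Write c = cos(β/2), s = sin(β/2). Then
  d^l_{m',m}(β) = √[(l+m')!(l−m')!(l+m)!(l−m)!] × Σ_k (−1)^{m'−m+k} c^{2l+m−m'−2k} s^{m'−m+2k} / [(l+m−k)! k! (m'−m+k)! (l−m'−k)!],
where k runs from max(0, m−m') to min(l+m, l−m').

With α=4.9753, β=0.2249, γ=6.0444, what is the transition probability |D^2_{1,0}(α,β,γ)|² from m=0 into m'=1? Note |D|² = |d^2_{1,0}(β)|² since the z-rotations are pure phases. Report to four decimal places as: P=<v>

Split into d^2_{1,0}(β=0.2249) × two z-phases.
With c≡cos(β/2)=0.993684 and s≡sin(β/2)=0.112213, N=[6·1·2·2]^{1/2}=4.898979
k∈{0,1} keeps every argument non-negative
  k=0: (−1)^1·4.8990/(2)·0.9937^3·0.1122^1 = -0.269690
  k=1: (−1)^2·4.8990/(2)·0.9937^1·0.1122^3 = +0.003439
d^2_{1,0}(0.2249) = -0.269690 +0.003439 = -0.266251
|D^2_{1,0}|² = |d^2_{1,0}(β)|² = (-0.266251)² = 0.070889 (the z-rotation phases have unit modulus)

P=0.0709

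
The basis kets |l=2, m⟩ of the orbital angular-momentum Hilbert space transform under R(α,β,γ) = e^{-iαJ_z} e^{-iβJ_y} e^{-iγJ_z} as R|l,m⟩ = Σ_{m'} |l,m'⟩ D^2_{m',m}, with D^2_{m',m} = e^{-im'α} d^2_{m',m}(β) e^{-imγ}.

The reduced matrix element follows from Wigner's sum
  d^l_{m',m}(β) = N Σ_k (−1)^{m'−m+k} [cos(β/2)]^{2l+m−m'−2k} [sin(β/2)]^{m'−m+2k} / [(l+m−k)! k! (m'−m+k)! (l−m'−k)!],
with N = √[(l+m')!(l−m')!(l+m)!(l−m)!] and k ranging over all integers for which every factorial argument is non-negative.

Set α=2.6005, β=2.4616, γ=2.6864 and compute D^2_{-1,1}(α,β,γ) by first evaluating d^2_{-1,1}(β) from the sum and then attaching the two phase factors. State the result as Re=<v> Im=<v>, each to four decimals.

D^2_{-1,1}(2.6005,2.4616,2.6864) = e^{-i·-1·2.6005}·d^2_{-1,1}(2.4616)·e^{-i·1·2.6864}. Compute d first:
Half-angle: c=0.333484, s=0.942756. N=√(1·6·6·1)=6.000000
k∈{2,3} keeps every argument non-negative
  k=2: (−1)^0·6.0000/(2)·0.3335^2·0.9428^2 = +0.296530
  k=3: (−1)^1·6.0000/(6)·0.3335^0·0.9428^4 = -0.789945
d^2_{-1,1}(2.4616) = +0.296530 -0.789945 = -0.493415
Attach z-rotation phases: D = e^{-i(-1)(2.6005)}·(-0.493415)·e^{-i(1)(2.6864)} = -0.491596+0.042332i

Re=-0.4916 Im=0.0423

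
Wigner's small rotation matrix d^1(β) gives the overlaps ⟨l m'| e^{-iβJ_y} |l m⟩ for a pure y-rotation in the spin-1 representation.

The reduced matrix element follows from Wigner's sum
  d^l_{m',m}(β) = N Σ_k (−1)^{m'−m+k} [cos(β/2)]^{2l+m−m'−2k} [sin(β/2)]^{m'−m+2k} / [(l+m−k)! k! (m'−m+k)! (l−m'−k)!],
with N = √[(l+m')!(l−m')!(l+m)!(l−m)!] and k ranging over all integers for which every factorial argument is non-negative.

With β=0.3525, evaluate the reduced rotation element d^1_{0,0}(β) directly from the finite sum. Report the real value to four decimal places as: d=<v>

d^1_{0,0}(β=0.3525) via Wigner's sum:
With c≡cos(β/2)=0.984508 and s≡sin(β/2)=0.175339, N=[1·1·1·1]^{1/2}=1.000000
Admissible k: 0..1 (factorial args all ≥0)
  k=0: (−1)^0·1.0000/(1)·0.9845^2·0.1753^0 = +0.969256
  k=1: (−1)^1·1.0000/(1)·0.9845^0·0.1753^2 = -0.030744
d^1_{0,0}(0.3525) = +0.969256 -0.030744 = +0.938513

d=0.9385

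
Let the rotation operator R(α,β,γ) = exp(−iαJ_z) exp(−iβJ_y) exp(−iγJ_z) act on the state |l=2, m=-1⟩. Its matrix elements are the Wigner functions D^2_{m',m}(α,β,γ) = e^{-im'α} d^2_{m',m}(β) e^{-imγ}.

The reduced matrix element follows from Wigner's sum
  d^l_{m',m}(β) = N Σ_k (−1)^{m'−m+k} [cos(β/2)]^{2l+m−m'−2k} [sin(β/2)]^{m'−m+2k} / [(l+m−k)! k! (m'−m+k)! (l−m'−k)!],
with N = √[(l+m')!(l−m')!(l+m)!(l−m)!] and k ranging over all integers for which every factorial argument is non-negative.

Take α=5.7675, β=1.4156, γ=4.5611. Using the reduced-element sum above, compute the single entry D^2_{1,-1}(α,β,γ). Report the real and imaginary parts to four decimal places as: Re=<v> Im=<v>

First d^2_{1,-1}(β=1.4156), then the phase factors e^{-i(1)α} and e^{-i(-1)γ}:
c=cos(1.4156/2)=0.759794, s=sin(1.4156/2)=0.650164; N=√[6·1·1·6]=6.000000
The bounds max(0,m−m')=0 and min(l+m,l−m')=1 give 2 terms
  k=0: (−1)^2·6.0000/(2)·0.7598^2·0.6502^2 = +0.732080
  k=1: (−1)^3·6.0000/(6)·0.7598^0·0.6502^4 = -0.178686
d^2_{1,-1}(1.4156) = +0.732080 -0.178686 = +0.553394
D = (+0.869955+0.493131i)·(+0.553394)·(-0.150713-0.988578i) = +0.197221-0.517058i

Re=0.1972 Im=-0.5171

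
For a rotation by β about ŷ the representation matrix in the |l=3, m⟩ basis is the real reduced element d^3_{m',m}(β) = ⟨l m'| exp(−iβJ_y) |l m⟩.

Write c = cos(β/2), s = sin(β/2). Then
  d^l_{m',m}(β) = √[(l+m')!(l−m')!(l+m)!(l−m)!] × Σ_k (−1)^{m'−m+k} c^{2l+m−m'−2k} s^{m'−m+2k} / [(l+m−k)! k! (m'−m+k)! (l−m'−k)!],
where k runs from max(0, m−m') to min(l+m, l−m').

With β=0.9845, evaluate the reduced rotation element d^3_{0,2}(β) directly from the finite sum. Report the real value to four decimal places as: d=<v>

d^3_{0,2}(β=0.9845) via Wigner's sum:
With c≡cos(β/2)=0.881272 and s≡sin(β/2)=0.472610, N=[6·6·120·1]^{1/2}=65.726707
k∈{2,3} keeps every argument non-negative
  k=2: (−1)^0·65.7267/(12)·0.8813^4·0.4726^2 = +0.737914
  k=3: (−1)^1·65.7267/(12)·0.8813^2·0.4726^4 = -0.212223
d^3_{0,2}(0.9845) = +0.737914 -0.212223 = +0.525691

d=0.5257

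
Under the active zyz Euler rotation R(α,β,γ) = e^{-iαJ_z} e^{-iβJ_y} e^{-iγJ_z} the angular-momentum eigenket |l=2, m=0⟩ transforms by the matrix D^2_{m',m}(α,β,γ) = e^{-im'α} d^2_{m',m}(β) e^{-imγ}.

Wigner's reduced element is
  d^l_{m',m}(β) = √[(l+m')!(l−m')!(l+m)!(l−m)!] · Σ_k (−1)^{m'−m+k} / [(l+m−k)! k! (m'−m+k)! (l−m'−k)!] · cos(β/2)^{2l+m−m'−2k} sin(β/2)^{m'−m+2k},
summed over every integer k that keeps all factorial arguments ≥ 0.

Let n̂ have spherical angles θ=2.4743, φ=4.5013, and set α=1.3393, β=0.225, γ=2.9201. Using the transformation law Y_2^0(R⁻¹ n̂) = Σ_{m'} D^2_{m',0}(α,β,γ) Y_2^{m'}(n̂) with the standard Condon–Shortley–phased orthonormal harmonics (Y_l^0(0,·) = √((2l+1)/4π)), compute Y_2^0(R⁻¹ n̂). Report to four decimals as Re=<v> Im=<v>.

Re=0.4574 Im=0.0000

Need the full column D^2_{m',0} for m'=−2..2 at α=1.3393, β=0.225, γ=2.9201.
cos(β/2)=0.993679, sin(β/2)=0.112263
d^2_{-2,0}: single k=2 term ⇒ +0.030482;  D = -0.027273+0.013614i
d^2_{-1,0}: k∈[1..2] ⇒ +0.269805 -0.003444 = +0.266361;  D = +0.061112+0.259256i
d^2_{0,0}: k∈[0..2] ⇒ +0.974953 -0.049776 +0.000159 = +0.925335;  D = +0.925335+0.000000i
d^2_{1,0}: k∈[0..1] ⇒ -0.269805 +0.003444 = -0.266361;  D = -0.061112+0.259256i
d^2_{2,0}: single k=0 term ⇒ +0.030482;  D = -0.027273-0.013614i
Y_2^{m'}(θ=2.4743,φ=4.5013) and Σ D·Y over m':
  (-0.0273+0.0136i)·(-0.1349-0.0606i)  (+0.0611+0.2593i)·(+0.0787-0.3672i)  (+0.9253+0.0000i)·(+0.2684+0.0000i)  (-0.0611+0.2593i)·(-0.0787-0.3672i)  (-0.0273-0.0136i)·(-0.1349+0.0606i)
Y_2^0(R⁻¹ n̂) = +0.457400+0.000000i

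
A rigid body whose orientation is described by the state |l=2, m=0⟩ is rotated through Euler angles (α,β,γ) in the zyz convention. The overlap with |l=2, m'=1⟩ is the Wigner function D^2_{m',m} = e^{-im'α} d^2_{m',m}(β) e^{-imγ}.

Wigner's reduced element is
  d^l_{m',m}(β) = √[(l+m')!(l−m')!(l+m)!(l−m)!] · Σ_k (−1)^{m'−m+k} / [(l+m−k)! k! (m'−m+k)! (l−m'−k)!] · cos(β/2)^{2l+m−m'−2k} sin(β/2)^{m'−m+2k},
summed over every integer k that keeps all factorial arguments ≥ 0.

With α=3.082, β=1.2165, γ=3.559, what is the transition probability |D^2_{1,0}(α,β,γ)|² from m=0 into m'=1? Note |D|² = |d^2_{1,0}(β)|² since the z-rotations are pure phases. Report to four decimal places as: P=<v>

P=0.1588

First d^2_{1,0}(β=1.2165), then the phase factors e^{-i(1)α} and e^{-i(0)γ}:
c=cos(1.2165/2)=0.820649, s=sin(1.2165/2)=0.571432; N=√[6·1·2·2]=4.898979
k: max(0,(0)−(1))=0 … min(2+(0),2−(1))=1
  k=0: (−1)^1·4.8990/(2)·0.8206^3·0.5714^1 = -0.773594
  k=1: (−1)^2·4.8990/(2)·0.8206^1·0.5714^3 = +0.375083
d^2_{1,0}(1.2165) = -0.773594 +0.375083 = -0.398511
|D^2_{1,0}|² = |d^2_{1,0}(β)|² = (-0.398511)² = 0.158811 (the z-rotation phases have unit modulus)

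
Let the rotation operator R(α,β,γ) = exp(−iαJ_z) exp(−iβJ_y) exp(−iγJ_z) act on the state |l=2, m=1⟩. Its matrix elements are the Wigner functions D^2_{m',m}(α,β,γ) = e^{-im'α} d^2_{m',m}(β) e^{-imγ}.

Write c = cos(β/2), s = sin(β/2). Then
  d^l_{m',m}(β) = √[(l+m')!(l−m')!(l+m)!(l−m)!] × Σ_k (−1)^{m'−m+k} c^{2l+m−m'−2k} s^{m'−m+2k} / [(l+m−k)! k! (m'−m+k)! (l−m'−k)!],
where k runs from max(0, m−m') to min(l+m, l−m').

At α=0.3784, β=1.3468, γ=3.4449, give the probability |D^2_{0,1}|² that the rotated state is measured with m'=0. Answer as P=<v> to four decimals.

P=0.0704

First d^2_{0,1}(β=1.3468), then the phase factors e^{-i(0)α} and e^{-i(1)γ}:
With c≡cos(β/2)=0.781706 and s≡sin(β/2)=0.623647, N=[2·2·6·1]^{1/2}=4.898979
Admissible k: 1..2 (factorial args all ≥0)
  k=1: (−1)^0·4.8990/(2)·0.7817^3·0.6236^1 = +0.729701
  k=2: (−1)^1·4.8990/(2)·0.7817^1·0.6236^3 = -0.464447
d^2_{0,1}(1.3468) = +0.729701 -0.464447 = +0.265253
|D^2_{0,1}|² = |d^2_{0,1}(β)|² = (+0.265253)² = 0.070359 (the z-rotation phases have unit modulus)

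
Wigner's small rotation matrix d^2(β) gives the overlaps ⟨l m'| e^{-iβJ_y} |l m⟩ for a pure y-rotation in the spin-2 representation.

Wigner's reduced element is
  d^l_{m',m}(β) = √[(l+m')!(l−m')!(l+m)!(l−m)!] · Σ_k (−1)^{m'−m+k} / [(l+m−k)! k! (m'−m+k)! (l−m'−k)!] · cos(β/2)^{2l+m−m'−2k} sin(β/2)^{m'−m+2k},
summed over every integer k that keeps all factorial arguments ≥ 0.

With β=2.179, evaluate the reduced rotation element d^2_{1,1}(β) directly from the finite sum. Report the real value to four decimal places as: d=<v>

d^2_{1,1}(β=2.179) via Wigner's sum:
With c≡cos(β/2)=0.462929 and s≡sin(β/2)=0.886396, N=[6·1·6·1]^{1/2}=6.000000
k: max(0,(1)−(1))=0 … min(2+(1),2−(1))=1
  k=0: (−1)^0·6.0000/(6)·0.4629^4·0.8864^0 = +0.045926
  k=1: (−1)^1·6.0000/(2)·0.4629^2·0.8864^2 = -0.505132
d^2_{1,1}(2.179) = +0.045926 -0.505132 = -0.459206

d=-0.4592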